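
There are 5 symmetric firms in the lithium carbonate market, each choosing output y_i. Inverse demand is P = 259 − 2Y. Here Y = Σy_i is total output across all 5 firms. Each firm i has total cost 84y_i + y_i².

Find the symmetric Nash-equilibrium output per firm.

12.5

A representative firm's profit is π_i = y_i(259 − 2Y) − 84y_i − y_i², with Y = y_i + Σ_{j≠i} y_j.
First-order condition: 175 − 6y_i − 2Σ_{j≠i} y_j = 0.
With identical firms, set every y_j = y: then 175 − 6y − 8y = 0, i.e. y = 175/14 = 12.5.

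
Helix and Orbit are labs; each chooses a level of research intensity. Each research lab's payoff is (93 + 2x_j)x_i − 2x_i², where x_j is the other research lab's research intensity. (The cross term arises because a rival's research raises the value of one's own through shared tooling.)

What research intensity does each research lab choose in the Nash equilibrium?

Helix's payoff is (93 + 2x_O)x_H − 2x_H².
∂π/∂x_H = 93 + 2x_O − 4x_H = 0, so x_H = 23.25 + 0.5x_O.
The game is symmetric, so in equilibrium x_O = x_H: the reaction function gives 0.5x_H = 23.25, hence x_H = 46.5.

46.5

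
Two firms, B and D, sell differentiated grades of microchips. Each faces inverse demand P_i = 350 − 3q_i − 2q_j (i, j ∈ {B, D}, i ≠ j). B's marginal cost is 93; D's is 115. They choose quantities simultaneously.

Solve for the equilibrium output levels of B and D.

Firm B's profit: π = q_B(350 − 3q_B − 2q_D) − 93q_B.
∂π/∂q_B = 257 − 6q_B − 2q_D = 0 ⇒ q_B = 257/6 − (1/3)q_D.
Similarly q_D = 235/6 − (1/3)q_B.
Substituting the second reaction function into the first: q_B = 257/6 − (1/3)(235/6 − (1/3)q_B), which gives (8/9)q_B = 268/9 ⇒ q_B = 33.5.
Then q_D = 235/6 − (1/3)·33.5 = 28.

33.5, 28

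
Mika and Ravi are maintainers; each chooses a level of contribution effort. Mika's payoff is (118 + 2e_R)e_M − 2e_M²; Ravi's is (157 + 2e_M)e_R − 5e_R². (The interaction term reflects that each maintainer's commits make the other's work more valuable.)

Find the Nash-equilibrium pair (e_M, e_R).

41.5, 24

Expanding Mika's payoff: 118e_M + 2e_Re_M − 2e_M².
∂π/∂e_M = 118 + 2e_R − 4e_M = 0, so e_M = 29.5 + 0.5e_R.
Likewise for Ravi: e_R = 15.7 + 0.2e_M.
Substituting the second reaction function into the first: e_M = 29.5 + 0.5(15.7 + 0.2e_M), which gives 0.9e_M = 37.35 ⇒ e_M = 41.5.
Then e_R = 15.7 + 0.2·41.5 = 24.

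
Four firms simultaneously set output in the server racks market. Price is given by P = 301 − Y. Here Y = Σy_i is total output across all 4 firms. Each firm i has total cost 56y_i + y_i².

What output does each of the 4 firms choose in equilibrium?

A representative firm's profit is π_i = y_i(301 − Y) − 56y_i − y_i², with Y = y_i + Σ_{j≠i} y_j.
First-order condition: 245 − 4y_i − Σ_{j≠i} y_j = 0.
In a symmetric equilibrium every firm chooses the same y, so Σ_{j≠i} y_j = 3y. The condition becomes 245 − 7y = 0, giving y = 245/7 = 35.

35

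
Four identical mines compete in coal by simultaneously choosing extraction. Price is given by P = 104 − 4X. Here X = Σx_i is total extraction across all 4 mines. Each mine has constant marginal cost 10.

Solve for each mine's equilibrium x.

A representative mine's profit is π_i = x_i(104 − 4X) − 10x_i, with X = x_i + Σ_{j≠i} x_j.
First-order condition: 94 − 8x_i − 4Σ_{j≠i} x_j = 0.
In a symmetric equilibrium every mine chooses the same x, so Σ_{j≠i} x_j = 3x. The condition becomes 94 − 20x = 0, giving x = 94/20 = 4.7.

4.7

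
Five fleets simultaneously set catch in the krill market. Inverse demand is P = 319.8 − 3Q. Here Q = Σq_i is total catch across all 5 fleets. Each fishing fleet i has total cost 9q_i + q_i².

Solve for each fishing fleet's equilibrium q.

A representative fishing fleet's profit is π_i = q_i(319.8 − 3Q) − 9q_i − q_i², with Q = q_i + Σ_{j≠i} q_j.
First-order condition: 310.8 − 8q_i − 3Σ_{j≠i} q_j = 0.
In a symmetric equilibrium every fishing fleet chooses the same q, so Σ_{j≠i} q_j = 4q. The condition becomes 310.8 − 20q = 0, giving q = 310.8/20 = 15.54.

15.54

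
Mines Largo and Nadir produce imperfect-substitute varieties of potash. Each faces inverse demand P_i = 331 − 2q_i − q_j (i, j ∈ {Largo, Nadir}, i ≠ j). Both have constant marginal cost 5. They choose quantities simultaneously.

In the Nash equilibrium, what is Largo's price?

135.4

Mine Largo's profit: π = q_{Largo}(331 − 2q_{Largo} − q_{Nadir}) − 5q_{Largo}.
∂π/∂q_{Largo} = 326 − 4q_{Largo} − q_{Nadir} = 0 ⇒ q_{Largo} = 81.5 − 0.25q_{Nadir}.
By symmetry q_{Nadir} = q_{Largo}; substituting into the reaction function, 1.25q_{Largo} = 81.5 and q_{Largo} = 65.2.
P_{Largo} = 331 − 2·65.2 − 65.2 = 135.4.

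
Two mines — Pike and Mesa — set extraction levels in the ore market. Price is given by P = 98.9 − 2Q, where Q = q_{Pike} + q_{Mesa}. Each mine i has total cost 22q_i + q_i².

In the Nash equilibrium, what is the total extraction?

Mine Pike's profit: π = q_{Pike}(98.9 − 2(q_{Pike} + q_{Mesa})) − 22q_{Pike} − q_{Pike}².
∂π/∂q_{Pike} = 76.9 − 6q_{Pike} − 2q_{Mesa} = 0, so q_{Pike} = 769/60 − (1/3)q_{Mesa}.
Setting q_{Pike} = q_{Mesa} in the reaction function: q_{Pike} = 769/60 − (1/3)q_{Pike}, so q_{Pike} = (769/60) / (4/3) = 9.6125.
Total extraction: 9.6125 + 9.6125 = 19.225.

19.225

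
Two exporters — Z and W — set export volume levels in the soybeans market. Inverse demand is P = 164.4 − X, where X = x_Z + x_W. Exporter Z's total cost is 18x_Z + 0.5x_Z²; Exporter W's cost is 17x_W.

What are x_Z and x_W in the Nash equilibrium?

29.08, 59.16

Exporter Z's profit: π = x_Z(164.4 − (x_Z + x_W)) − 18x_Z − 0.5x_Z².
∂π/∂x_Z = 146.4 − 3x_Z − x_W = 0, so x_Z = 48.8 − (1/3)x_W.
For W: ∂π/∂x_W = 147.4 − 2x_W − x_Z = 0 ⇒ x_W = 73.7 − 0.5x_Z.
Plugging x_W into Z's best response: x_Z = 48.8 − (1/3)(73.7 − 0.5x_Z) ⇒ (5/6)x_Z = 727/30, so x_Z = 29.08.
Then x_W = 73.7 − 0.5·29.08 = 59.16.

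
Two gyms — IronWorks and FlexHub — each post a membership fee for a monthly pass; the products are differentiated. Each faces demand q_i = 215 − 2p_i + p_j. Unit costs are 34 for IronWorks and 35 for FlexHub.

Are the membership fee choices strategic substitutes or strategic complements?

strategic complements

IronWorks's profit: π = (p_{IronWorks} − 34)(215 − 2p_{IronWorks} + p_{FlexHub}).
∂π/∂p_{IronWorks} = 283 − 4p_{IronWorks} + p_{FlexHub} = 0 ⇒ p_{IronWorks} = 70.75 + 0.25p_{FlexHub}.
The best-response slope dp_{IronWorks}/dp_{FlexHub} = 0.25 > 0: the reaction function is upward-sloping, so the choices are strategic complements.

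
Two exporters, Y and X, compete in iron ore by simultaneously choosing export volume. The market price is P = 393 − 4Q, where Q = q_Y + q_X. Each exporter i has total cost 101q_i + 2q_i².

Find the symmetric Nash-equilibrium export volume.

Exporter Y's profit: π = q_Y(393 − 4(q_Y + q_X)) − 101q_Y − 2q_Y².
∂π/∂q_Y = 292 − 12q_Y − 4q_X = 0, so q_Y = 73/3 − (1/3)q_X.
By symmetry q_X = q_Y; substituting into the reaction function, (4/3)q_Y = 73/3 and q_Y = 18.25.

18.25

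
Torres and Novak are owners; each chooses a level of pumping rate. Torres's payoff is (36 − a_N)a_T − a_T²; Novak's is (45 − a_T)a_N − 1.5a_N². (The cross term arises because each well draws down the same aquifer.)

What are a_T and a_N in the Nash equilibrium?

Expanding Torres's payoff: 36a_T − a_Na_T − a_T².
∂π/∂a_T = 36 − a_N − 2a_T = 0, so a_T = 18 − 0.5a_N.
Likewise for Novak: a_N = 15 − (1/3)a_T.
Substituting the second reaction function into the first: a_T = 18 − 0.5(15 − (1/3)a_T), which gives (5/6)a_T = 10.5 ⇒ a_T = 12.6.
Then a_N = 15 − (1/3)·12.6 = 10.8.

12.6, 10.8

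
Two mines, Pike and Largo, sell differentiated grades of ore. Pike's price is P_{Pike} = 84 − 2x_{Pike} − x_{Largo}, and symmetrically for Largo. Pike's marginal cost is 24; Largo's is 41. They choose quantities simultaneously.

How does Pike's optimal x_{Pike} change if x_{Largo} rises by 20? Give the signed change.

-5

Mine Pike's profit: π = x_{Pike}(84 − 2x_{Pike} − x_{Largo}) − 24x_{Pike}.
∂π/∂x_{Pike} = 60 − 4x_{Pike} − x_{Largo} = 0 ⇒ x_{Pike} = 15 − 0.25x_{Largo}.
The reaction-function slope is −0.25, so a 20-unit rise in x_{Largo} moves x_{Pike} by −0.25 × 20 = −5. Pike's best response falls — the actions are strategic substitutes.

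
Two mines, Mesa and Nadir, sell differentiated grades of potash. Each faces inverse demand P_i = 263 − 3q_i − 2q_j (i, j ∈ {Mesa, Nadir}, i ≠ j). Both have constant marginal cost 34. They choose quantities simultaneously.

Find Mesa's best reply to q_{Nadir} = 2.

37.5

Mine Mesa's profit: π = q_{Mesa}(263 − 3q_{Mesa} − 2q_{Nadir}) − 34q_{Mesa}.
∂π/∂q_{Mesa} = 229 − 6q_{Mesa} − 2q_{Nadir} = 0 ⇒ q_{Mesa} = 229/6 − (1/3)q_{Nadir}.
At q_{Nadir} = 2: q_{Mesa} = 229/6 − (1/3)·2 = 37.5.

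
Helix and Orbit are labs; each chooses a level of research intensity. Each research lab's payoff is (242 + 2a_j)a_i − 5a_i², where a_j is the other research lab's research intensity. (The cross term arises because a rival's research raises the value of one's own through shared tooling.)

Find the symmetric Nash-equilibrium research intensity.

Helix's payoff is (242 + 2a_O)a_H − 5a_H².
∂π/∂a_H = 242 + 2a_O − 10a_H = 0, so a_H = 24.2 + 0.2a_O.
The game is symmetric, so in equilibrium a_O = a_H: the reaction function gives 0.8a_H = 24.2, hence a_H = 30.25.

30.25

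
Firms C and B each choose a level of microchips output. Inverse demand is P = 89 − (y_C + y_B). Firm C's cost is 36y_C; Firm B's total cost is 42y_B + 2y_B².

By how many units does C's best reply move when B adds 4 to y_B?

Firm C's profit: π = y_C(89 − (y_C + y_B)) − 36y_C.
∂π/∂y_C = 53 − 2y_C − y_B = 0, so y_C = 26.5 − 0.5y_B.
The reaction-function slope is −0.5, so a 4-unit rise in y_B moves y_C by −0.5 × 4 = −2. C's best response falls — the actions are strategic substitutes.

-2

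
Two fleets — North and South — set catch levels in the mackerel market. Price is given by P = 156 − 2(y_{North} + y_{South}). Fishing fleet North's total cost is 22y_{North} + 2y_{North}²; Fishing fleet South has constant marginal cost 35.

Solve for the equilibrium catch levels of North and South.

10.5, 25

Fishing fleet North's profit: π = y_{North}(156 − 2(y_{North} + y_{South})) − 22y_{North} − 2y_{North}².
∂π/∂y_{North} = 134 − 8y_{North} − 2y_{South} = 0, so y_{North} = 16.75 − 0.25y_{South}.
For South: ∂π/∂y_{South} = 121 − 4y_{South} − 2y_{North} = 0 ⇒ y_{South} = 30.25 − 0.5y_{North}.
Solving the two reaction functions simultaneously: (1 − (−0.25)(−0.5))y_{North} = 16.75 − 0.25·30.25, so 0.875y_{North} = 9.1875 and y_{North} = 10.5.
Then y_{South} = 30.25 − 0.5·10.5 = 25.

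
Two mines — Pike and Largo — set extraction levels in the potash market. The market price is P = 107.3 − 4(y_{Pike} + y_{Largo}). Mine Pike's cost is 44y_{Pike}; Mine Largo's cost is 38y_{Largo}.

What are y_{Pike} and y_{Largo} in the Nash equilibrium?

Mine Pike's profit: π = y_{Pike}(107.3 − 4(y_{Pike} + y_{Largo})) − 44y_{Pike}.
∂π/∂y_{Pike} = 63.3 − 8y_{Pike} − 4y_{Largo} = 0, so y_{Pike} = 7.9125 − 0.5y_{Largo}.
By the same steps for Largo: y_{Largo} = 8.6625 − 0.5y_{Pike}.
Substituting the second reaction function into the first: y_{Pike} = 7.9125 − 0.5(8.6625 − 0.5y_{Pike}), which gives 0.75y_{Pike} = 573/160 ⇒ y_{Pike} = 4.775.
Then y_{Largo} = 8.6625 − 0.5·4.775 = 6.275.

4.775, 6.275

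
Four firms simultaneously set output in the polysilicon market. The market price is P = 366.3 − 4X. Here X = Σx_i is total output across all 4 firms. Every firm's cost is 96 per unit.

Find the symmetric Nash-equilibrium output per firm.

A representative firm's profit is π_i = x_i(366.3 − 4X) − 96x_i, with X = x_i + Σ_{j≠i} x_j.
First-order condition: 270.3 − 8x_i − 4Σ_{j≠i} x_j = 0.
In a symmetric equilibrium every firm chooses the same x, so Σ_{j≠i} x_j = 3x. The condition becomes 270.3 − 20x = 0, giving x = 270.3/20 = 13.515.

13.515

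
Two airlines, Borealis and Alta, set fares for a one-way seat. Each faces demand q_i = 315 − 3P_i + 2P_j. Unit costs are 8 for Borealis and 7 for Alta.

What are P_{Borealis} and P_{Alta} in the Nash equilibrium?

84.5625, 84.1875

Borealis's profit: π = (P_{Borealis} − 8)(315 − 3P_{Borealis} + 2P_{Alta}).
∂π/∂P_{Borealis} = 339 − 6P_{Borealis} + 2P_{Alta} = 0 ⇒ P_{Borealis} = 56.5 + (1/3)P_{Alta}.
Similarly P_{Alta} = 56 + (1/3)P_{Borealis}.
Solving the two reaction functions simultaneously: (1 − (1/3)(1/3))P_{Borealis} = 56.5 + (1/3)·56, so (8/9)P_{Borealis} = 451/6 and P_{Borealis} = 84.5625.
Then P_{Alta} = 56 + (1/3)·84.5625 = 84.1875.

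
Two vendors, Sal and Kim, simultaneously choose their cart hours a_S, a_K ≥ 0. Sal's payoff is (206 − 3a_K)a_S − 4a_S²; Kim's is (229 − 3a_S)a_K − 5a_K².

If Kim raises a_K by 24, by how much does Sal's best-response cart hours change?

Expanding Sal's payoff: 206a_S − 3a_Ka_S − 4a_S².
∂π/∂a_S = 206 − 3a_K − 8a_S = 0, so a_S = 25.75 − 0.375a_K.
The reaction-function slope is −0.375, so a 24-unit rise in a_K moves a_S by −0.375 × 24 = −9. Sal's best response falls — the actions are strategic substitutes.

-9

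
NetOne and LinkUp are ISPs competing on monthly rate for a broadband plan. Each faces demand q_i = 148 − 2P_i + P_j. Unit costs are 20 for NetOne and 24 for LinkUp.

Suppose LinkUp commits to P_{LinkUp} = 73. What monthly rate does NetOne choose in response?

65.25

NetOne's profit: π = (P_{NetOne} − 20)(148 − 2P_{NetOne} + P_{LinkUp}).
∂π/∂P_{NetOne} = 188 − 4P_{NetOne} + P_{LinkUp} = 0 ⇒ P_{NetOne} = 47 + 0.25P_{LinkUp}.
At P_{LinkUp} = 73: P_{NetOne} = 47 + 0.25·73 = 65.25.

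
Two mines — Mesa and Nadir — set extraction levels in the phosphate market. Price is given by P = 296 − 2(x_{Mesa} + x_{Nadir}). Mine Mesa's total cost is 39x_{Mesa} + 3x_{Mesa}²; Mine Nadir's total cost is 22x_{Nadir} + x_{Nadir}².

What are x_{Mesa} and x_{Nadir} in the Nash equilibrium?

Mine Mesa's profit: π = x_{Mesa}(296 − 2(x_{Mesa} + x_{Nadir})) − 39x_{Mesa} − 3x_{Mesa}².
∂π/∂x_{Mesa} = 257 − 10x_{Mesa} − 2x_{Nadir} = 0, so x_{Mesa} = 25.7 − 0.2x_{Nadir}.
For Nadir: ∂π/∂x_{Nadir} = 274 − 6x_{Nadir} − 2x_{Mesa} = 0 ⇒ x_{Nadir} = 137/3 − (1/3)x_{Mesa}.
Substituting the second reaction function into the first: x_{Mesa} = 25.7 − 0.2(137/3 − (1/3)x_{Mesa}), which gives (14/15)x_{Mesa} = 497/30 ⇒ x_{Mesa} = 17.75.
Then x_{Nadir} = 137/3 − (1/3)·17.75 = 39.75.

17.75, 39.75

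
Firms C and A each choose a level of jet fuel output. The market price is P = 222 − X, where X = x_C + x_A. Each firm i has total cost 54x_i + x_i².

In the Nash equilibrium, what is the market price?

154.8

Firm C's profit: π = x_C(222 − (x_C + x_A)) − 54x_C − x_C².
∂π/∂x_C = 168 − 4x_C − x_A = 0, so x_C = 42 − 0.25x_A.
Setting x_C = x_A in the reaction function: x_C = 42 − 0.25x_C, so x_C = 42 / 1.25 = 33.6.
Equilibrium price: P = 222 − 67.2 = 154.8.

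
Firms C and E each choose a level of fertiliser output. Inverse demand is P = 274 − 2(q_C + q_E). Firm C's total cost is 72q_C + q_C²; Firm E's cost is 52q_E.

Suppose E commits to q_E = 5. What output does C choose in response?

Firm C's profit: π = q_C(274 − 2(q_C + q_E)) − 72q_C − q_C².
∂π/∂q_C = 202 − 6q_C − 2q_E = 0, so q_C = 101/3 − (1/3)q_E.
At q_E = 5: q_C = 101/3 − (1/3)·5 = 32.

32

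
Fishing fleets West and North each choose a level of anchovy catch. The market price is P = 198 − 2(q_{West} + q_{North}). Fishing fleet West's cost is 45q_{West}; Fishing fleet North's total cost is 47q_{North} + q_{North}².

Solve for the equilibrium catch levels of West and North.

30.8, 14.9

Fishing fleet West's profit: π = q_{West}(198 − 2(q_{West} + q_{North})) − 45q_{West}.
∂π/∂q_{West} = 153 − 4q_{West} − 2q_{North} = 0, so q_{West} = 38.25 − 0.5q_{North}.
For North: ∂π/∂q_{North} = 151 − 6q_{North} − 2q_{West} = 0 ⇒ q_{North} = 151/6 − (1/3)q_{West}.
Solving the two reaction functions simultaneously: (1 − (−0.5)(−1/3))q_{West} = 38.25 − 0.5·(151/6), so (5/6)q_{West} = 77/3 and q_{West} = 30.8.
Then q_{North} = 151/6 − (1/3)·30.8 = 14.9.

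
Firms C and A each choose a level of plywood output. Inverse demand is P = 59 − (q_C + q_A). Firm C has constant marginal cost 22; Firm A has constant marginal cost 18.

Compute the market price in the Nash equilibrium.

Firm C's profit: π = q_C(59 − (q_C + q_A)) − 22q_C.
∂π/∂q_C = 37 − 2q_C − q_A = 0, so q_C = 18.5 − 0.5q_A.
By the same steps for A: q_A = 20.5 − 0.5q_C.
Solving the two reaction functions simultaneously: (1 − (−0.5)(−0.5))q_C = 18.5 − 0.5·20.5, so 0.75q_C = 8.25 and q_C = 11.
Then q_A = 20.5 − 0.5·11 = 15.
Equilibrium price: P = 59 − 26 = 33.

33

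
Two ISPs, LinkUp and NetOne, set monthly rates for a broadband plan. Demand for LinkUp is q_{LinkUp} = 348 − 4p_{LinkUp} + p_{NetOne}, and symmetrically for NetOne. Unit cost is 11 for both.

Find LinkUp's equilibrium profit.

8100

LinkUp's profit: π = (p_{LinkUp} − 11)(348 − 4p_{LinkUp} + p_{NetOne}).
∂π/∂p_{LinkUp} = 392 − 8p_{LinkUp} + p_{NetOne} = 0 ⇒ p_{LinkUp} = 49 + 0.125p_{NetOne}.
Setting p_{LinkUp} = p_{NetOne} in the reaction function: p_{LinkUp} = 49 + 0.125p_{LinkUp}, so p_{LinkUp} = 49 / 0.875 = 56.
q_{LinkUp} = 348 − 4·56 + 56 = 180.
Profit = (56 − 11)·180 = 8100.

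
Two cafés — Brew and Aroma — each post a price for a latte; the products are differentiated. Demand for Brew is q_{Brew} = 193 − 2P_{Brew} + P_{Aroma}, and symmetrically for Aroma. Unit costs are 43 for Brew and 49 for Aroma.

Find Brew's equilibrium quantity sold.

Brew's profit: π = (P_{Brew} − 43)(193 − 2P_{Brew} + P_{Aroma}).
∂π/∂P_{Brew} = 279 − 4P_{Brew} + P_{Aroma} = 0 ⇒ P_{Brew} = 69.75 + 0.25P_{Aroma}.
Similarly P_{Aroma} = 72.75 + 0.25P_{Brew}.
Solving the two reaction functions simultaneously: (1 − (0.25)(0.25))P_{Brew} = 69.75 + 0.25·72.75, so 0.9375P_{Brew} = 87.9375 and P_{Brew} = 93.8.
Then P_{Aroma} = 72.75 + 0.25·93.8 = 96.2.
q_{Brew} = 193 − 2·93.8 + 96.2 = 101.6.

101.6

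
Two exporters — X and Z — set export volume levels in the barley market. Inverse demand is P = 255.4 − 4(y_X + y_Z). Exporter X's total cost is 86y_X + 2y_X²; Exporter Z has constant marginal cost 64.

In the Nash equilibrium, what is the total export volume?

Exporter X's profit: π = y_X(255.4 − 4(y_X + y_Z)) − 86y_X − 2y_X².
∂π/∂y_X = 169.4 − 12y_X − 4y_Z = 0, so y_X = 847/60 − (1/3)y_Z.
For Z: ∂π/∂y_Z = 191.4 − 8y_Z − 4y_X = 0 ⇒ y_Z = 23.925 − 0.5y_X.
Solving the two reaction functions simultaneously: (1 − (−1/3)(−0.5))y_X = 847/60 − (1/3)·23.925, so (5/6)y_X = 737/120 and y_X = 7.37.
Then y_Z = 23.925 − 0.5·7.37 = 20.24.
Total export volume: 7.37 + 20.24 = 27.61.

27.61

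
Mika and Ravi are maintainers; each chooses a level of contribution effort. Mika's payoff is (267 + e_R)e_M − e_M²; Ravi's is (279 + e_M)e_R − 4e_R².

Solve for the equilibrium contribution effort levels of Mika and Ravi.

161, 55

Expanding Mika's payoff: 267e_M + e_Re_M − e_M².
∂π/∂e_M = 267 + e_R − 2e_M = 0, so e_M = 133.5 + 0.5e_R.
Likewise for Ravi: e_R = 34.875 + 0.125e_M.
Substituting the second reaction function into the first: e_M = 133.5 + 0.5(34.875 + 0.125e_M), which gives 0.9375e_M = 150.9375 ⇒ e_M = 161.
Then e_R = 34.875 + 0.125·161 = 55.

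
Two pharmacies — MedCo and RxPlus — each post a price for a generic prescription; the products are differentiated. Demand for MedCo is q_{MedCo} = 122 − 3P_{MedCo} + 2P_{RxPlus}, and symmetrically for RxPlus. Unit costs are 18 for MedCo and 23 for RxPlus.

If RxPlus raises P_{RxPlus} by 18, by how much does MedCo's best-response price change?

MedCo's profit: π = (P_{MedCo} − 18)(122 − 3P_{MedCo} + 2P_{RxPlus}).
∂π/∂P_{MedCo} = 176 − 6P_{MedCo} + 2P_{RxPlus} = 0 ⇒ P_{MedCo} = 88/3 + (1/3)P_{RxPlus}.
The reaction-function slope is 1/3, so an 18-unit rise in P_{RxPlus} moves P_{MedCo} by 1/3 × 18 = 6. MedCo's best response rises — the actions are strategic complements.

6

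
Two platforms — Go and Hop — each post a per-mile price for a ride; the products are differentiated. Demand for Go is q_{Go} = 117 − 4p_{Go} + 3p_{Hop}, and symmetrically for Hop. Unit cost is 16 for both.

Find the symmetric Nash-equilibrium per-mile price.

36.2

Go's profit: π = (p_{Go} − 16)(117 − 4p_{Go} + 3p_{Hop}).
∂π/∂p_{Go} = 181 − 8p_{Go} + 3p_{Hop} = 0 ⇒ p_{Go} = 22.625 + 0.375p_{Hop}.
Setting p_{Go} = p_{Hop} in the reaction function: p_{Go} = 22.625 + 0.375p_{Go}, so p_{Go} = 22.625 / 0.625 = 36.2.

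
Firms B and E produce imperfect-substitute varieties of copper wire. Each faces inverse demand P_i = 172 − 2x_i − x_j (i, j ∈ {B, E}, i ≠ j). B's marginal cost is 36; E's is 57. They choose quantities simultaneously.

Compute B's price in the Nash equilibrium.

Firm B's profit: π = x_B(172 − 2x_B − x_E) − 36x_B.
∂π/∂x_B = 136 − 4x_B − x_E = 0 ⇒ x_B = 34 − 0.25x_E.
Similarly x_E = 28.75 − 0.25x_B.
Plugging x_E into B's best response: x_B = 34 − 0.25(28.75 − 0.25x_B) ⇒ 0.9375x_B = 26.8125, so x_B = 28.6.
Then x_E = 28.75 − 0.25·28.6 = 21.6.
P_B = 172 − 2·28.6 − 21.6 = 93.2.

93.2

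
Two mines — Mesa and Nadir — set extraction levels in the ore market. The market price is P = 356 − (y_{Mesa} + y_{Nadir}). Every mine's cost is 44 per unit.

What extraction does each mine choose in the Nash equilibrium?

104

Mine Mesa's profit: π = y_{Mesa}(356 − (y_{Mesa} + y_{Nadir})) − 44y_{Mesa}.
∂π/∂y_{Mesa} = 312 − 2y_{Mesa} − y_{Nadir} = 0, so y_{Mesa} = 156 − 0.5y_{Nadir}.
The game is symmetric, so in equilibrium y_{Nadir} = y_{Mesa}: the reaction function gives 1.5y_{Mesa} = 156, hence y_{Mesa} = 104.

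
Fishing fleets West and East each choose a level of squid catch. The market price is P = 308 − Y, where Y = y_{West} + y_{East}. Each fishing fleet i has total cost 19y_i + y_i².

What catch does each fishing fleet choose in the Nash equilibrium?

Fishing fleet West's profit: π = y_{West}(308 − (y_{West} + y_{East})) − 19y_{West} − y_{West}².
∂π/∂y_{West} = 289 − 4y_{West} − y_{East} = 0, so y_{West} = 72.25 − 0.25y_{East}.
By symmetry y_{East} = y_{West}; substituting into the reaction function, 1.25y_{West} = 72.25 and y_{West} = 57.8.

57.8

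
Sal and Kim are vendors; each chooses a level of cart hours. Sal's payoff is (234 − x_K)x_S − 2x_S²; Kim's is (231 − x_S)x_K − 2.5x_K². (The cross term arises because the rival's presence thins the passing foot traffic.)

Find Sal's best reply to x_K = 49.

Expanding Sal's payoff: 234x_S − x_Kx_S − 2x_S².
∂π/∂x_S = 234 − x_K − 4x_S = 0, so x_S = 58.5 − 0.25x_K.
At x_K = 49: x_S = 58.5 − 0.25·49 = 46.25.

46.25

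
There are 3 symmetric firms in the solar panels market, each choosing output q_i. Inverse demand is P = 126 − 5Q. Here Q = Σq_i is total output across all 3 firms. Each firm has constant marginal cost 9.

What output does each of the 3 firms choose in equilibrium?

A representative firm's profit is π_i = q_i(126 − 5Q) − 9q_i, with Q = q_i + Σ_{j≠i} q_j.
First-order condition: 117 − 10q_i − 5Σ_{j≠i} q_j = 0.
Imposing symmetry (q_j = q for all j) turns Σ_{j≠i} q_j into 2q, so 117 = 20q and q = 5.85.

5.85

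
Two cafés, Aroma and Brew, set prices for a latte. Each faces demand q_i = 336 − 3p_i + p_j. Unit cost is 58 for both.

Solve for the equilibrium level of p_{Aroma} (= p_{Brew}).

Aroma's profit: π = (p_{Aroma} − 58)(336 − 3p_{Aroma} + p_{Brew}).
∂π/∂p_{Aroma} = 510 − 6p_{Aroma} + p_{Brew} = 0 ⇒ p_{Aroma} = 85 + (1/6)p_{Brew}.
The game is symmetric, so in equilibrium p_{Brew} = p_{Aroma}: the reaction function gives (5/6)p_{Aroma} = 85, hence p_{Aroma} = 102.

102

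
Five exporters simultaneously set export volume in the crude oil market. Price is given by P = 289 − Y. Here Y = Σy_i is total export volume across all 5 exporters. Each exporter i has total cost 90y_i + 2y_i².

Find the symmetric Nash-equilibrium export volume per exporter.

19.9

A representative exporter's profit is π_i = y_i(289 − Y) − 90y_i − 2y_i², with Y = y_i + Σ_{j≠i} y_j.
First-order condition: 199 − 6y_i − Σ_{j≠i} y_j = 0.
In a symmetric equilibrium every exporter chooses the same y, so Σ_{j≠i} y_j = 4y. The condition becomes 199 − 10y = 0, giving y = 199/10 = 19.9.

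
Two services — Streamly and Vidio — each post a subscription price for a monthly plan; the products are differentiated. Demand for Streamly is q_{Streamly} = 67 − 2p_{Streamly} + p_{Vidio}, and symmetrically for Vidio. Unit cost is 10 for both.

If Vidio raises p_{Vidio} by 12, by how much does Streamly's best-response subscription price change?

Streamly's profit: π = (p_{Streamly} − 10)(67 − 2p_{Streamly} + p_{Vidio}).
∂π/∂p_{Streamly} = 87 − 4p_{Streamly} + p_{Vidio} = 0 ⇒ p_{Streamly} = 21.75 + 0.25p_{Vidio}.
The reaction-function slope is 0.25, so a 12-unit rise in p_{Vidio} moves p_{Streamly} by 0.25 × 12 = 3. Streamly's best response rises — the actions are strategic complements.

3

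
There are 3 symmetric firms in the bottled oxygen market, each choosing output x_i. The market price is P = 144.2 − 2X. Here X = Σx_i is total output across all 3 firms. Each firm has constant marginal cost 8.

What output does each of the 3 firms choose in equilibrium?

A representative firm's profit is π_i = x_i(144.2 − 2X) − 8x_i, with X = x_i + Σ_{j≠i} x_j.
First-order condition: 136.2 − 4x_i − 2Σ_{j≠i} x_j = 0.
With identical firms, set every x_j = x: then 136.2 − 4x − 4x = 0, i.e. x = 136.2/8 = 17.025.

17.025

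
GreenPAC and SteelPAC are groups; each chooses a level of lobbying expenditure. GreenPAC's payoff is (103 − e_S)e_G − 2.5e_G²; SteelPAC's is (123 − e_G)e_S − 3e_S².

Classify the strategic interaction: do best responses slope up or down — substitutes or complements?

strategic substitutes

Expanding GreenPAC's payoff: 103e_G − e_Se_G − 2.5e_G².
∂π/∂e_G = 103 − e_S − 5e_G = 0, so e_G = 20.6 − 0.2e_S.
The best-response slope de_G/de_S = −0.2 < 0: the reaction function is downward-sloping, so the choices are strategic substitutes.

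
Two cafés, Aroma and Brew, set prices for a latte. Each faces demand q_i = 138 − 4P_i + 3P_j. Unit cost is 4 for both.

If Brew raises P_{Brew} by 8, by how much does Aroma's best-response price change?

Aroma's profit: π = (P_{Aroma} − 4)(138 − 4P_{Aroma} + 3P_{Brew}).
∂π/∂P_{Aroma} = 154 − 8P_{Aroma} + 3P_{Brew} = 0 ⇒ P_{Aroma} = 19.25 + 0.375P_{Brew}.
The reaction-function slope is 0.375, so an 8-unit rise in P_{Brew} moves P_{Aroma} by 0.375 × 8 = 3. Aroma's best response rises — the actions are strategic complements.

3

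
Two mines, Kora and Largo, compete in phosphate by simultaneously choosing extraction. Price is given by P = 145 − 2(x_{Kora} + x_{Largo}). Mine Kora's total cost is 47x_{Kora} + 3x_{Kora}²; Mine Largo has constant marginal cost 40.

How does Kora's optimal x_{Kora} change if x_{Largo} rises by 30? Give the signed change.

Mine Kora's profit: π = x_{Kora}(145 − 2(x_{Kora} + x_{Largo})) − 47x_{Kora} − 3x_{Kora}².
∂π/∂x_{Kora} = 98 − 10x_{Kora} − 2x_{Largo} = 0, so x_{Kora} = 9.8 − 0.2x_{Largo}.
The reaction-function slope is −0.2, so a 30-unit rise in x_{Largo} moves x_{Kora} by −0.2 × 30 = −6. Kora's best response falls — the actions are strategic substitutes.

-6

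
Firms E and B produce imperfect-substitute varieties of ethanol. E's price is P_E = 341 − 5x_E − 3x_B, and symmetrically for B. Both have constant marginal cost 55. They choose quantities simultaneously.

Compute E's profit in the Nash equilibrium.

Firm E's profit: π = x_E(341 − 5x_E − 3x_B) − 55x_E.
∂π/∂x_E = 286 − 10x_E − 3x_B = 0 ⇒ x_E = 28.6 − 0.3x_B.
Setting x_E = x_B in the reaction function: x_E = 28.6 − 0.3x_E, so x_E = 28.6 / 1.3 = 22.
P_E = 341 − 5·22 − 3·22 = 165.
Profit = (165 − 55)·22 = 2420.

2420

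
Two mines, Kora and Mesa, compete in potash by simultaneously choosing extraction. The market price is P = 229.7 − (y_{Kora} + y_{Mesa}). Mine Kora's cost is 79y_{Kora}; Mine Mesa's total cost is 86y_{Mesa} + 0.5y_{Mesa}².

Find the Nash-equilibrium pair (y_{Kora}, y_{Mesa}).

61.68, 27.34

Mine Kora's profit: π = y_{Kora}(229.7 − (y_{Kora} + y_{Mesa})) − 79y_{Kora}.
∂π/∂y_{Kora} = 150.7 − 2y_{Kora} − y_{Mesa} = 0, so y_{Kora} = 75.35 − 0.5y_{Mesa}.
For Mesa: ∂π/∂y_{Mesa} = 143.7 − 3y_{Mesa} − y_{Kora} = 0 ⇒ y_{Mesa} = 47.9 − (1/3)y_{Kora}.
Substituting the second reaction function into the first: y_{Kora} = 75.35 − 0.5(47.9 − (1/3)y_{Kora}), which gives (5/6)y_{Kora} = 51.4 ⇒ y_{Kora} = 61.68.
Then y_{Mesa} = 47.9 − (1/3)·61.68 = 27.34.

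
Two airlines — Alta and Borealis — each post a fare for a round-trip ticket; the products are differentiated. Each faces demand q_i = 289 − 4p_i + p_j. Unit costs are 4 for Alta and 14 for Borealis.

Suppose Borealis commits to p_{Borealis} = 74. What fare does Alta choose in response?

Alta's profit: π = (p_{Alta} − 4)(289 − 4p_{Alta} + p_{Borealis}).
∂π/∂p_{Alta} = 305 − 8p_{Alta} + p_{Borealis} = 0 ⇒ p_{Alta} = 38.125 + 0.125p_{Borealis}.
At p_{Borealis} = 74: p_{Alta} = 38.125 + 0.125·74 = 47.375.

47.375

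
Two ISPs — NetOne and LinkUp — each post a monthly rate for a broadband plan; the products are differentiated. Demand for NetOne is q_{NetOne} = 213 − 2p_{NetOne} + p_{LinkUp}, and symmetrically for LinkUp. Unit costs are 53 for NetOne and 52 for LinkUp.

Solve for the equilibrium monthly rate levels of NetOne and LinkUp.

106.2, 105.8

NetOne's profit: π = (p_{NetOne} − 53)(213 − 2p_{NetOne} + p_{LinkUp}).
∂π/∂p_{NetOne} = 319 − 4p_{NetOne} + p_{LinkUp} = 0 ⇒ p_{NetOne} = 79.75 + 0.25p_{LinkUp}.
Similarly p_{LinkUp} = 79.25 + 0.25p_{NetOne}.
Substituting the second reaction function into the first: p_{NetOne} = 79.75 + 0.25(79.25 + 0.25p_{NetOne}), which gives 0.9375p_{NetOne} = 99.5625 ⇒ p_{NetOne} = 106.2.
Then p_{LinkUp} = 79.25 + 0.25·106.2 = 105.8.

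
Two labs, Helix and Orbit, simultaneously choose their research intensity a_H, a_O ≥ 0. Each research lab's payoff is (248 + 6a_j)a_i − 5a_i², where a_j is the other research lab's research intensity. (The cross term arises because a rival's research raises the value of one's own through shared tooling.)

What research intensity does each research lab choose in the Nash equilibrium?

Helix's payoff is (248 + 6a_O)a_H − 5a_H².
∂π/∂a_H = 248 + 6a_O − 10a_H = 0, so a_H = 24.8 + 0.6a_O.
Setting a_H = a_O in the reaction function: a_H = 24.8 + 0.6a_H, so a_H = 24.8 / 0.4 = 62.

62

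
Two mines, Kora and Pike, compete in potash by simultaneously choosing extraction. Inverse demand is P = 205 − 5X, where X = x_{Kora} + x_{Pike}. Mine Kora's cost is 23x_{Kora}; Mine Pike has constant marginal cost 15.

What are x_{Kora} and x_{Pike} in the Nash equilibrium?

Mine Kora's profit: π = x_{Kora}(205 − 5(x_{Kora} + x_{Pike})) − 23x_{Kora}.
∂π/∂x_{Kora} = 182 − 10x_{Kora} − 5x_{Pike} = 0, so x_{Kora} = 18.2 − 0.5x_{Pike}.
By the same steps for Pike: x_{Pike} = 19 − 0.5x_{Kora}.
Plugging x_{Pike} into Kora's best response: x_{Kora} = 18.2 − 0.5(19 − 0.5x_{Kora}) ⇒ 0.75x_{Kora} = 8.7, so x_{Kora} = 11.6.
Then x_{Pike} = 19 − 0.5·11.6 = 13.2.

11.6, 13.2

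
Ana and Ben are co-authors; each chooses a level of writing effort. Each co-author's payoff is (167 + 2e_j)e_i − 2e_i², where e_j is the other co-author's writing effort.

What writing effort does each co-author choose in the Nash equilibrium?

83.5

Ana's payoff is (167 + 2e_B)e_A − 2e_A².
∂π/∂e_A = 167 + 2e_B − 4e_A = 0, so e_A = 41.75 + 0.5e_B.
The game is symmetric, so in equilibrium e_B = e_A: the reaction function gives 0.5e_A = 41.75, hence e_A = 83.5.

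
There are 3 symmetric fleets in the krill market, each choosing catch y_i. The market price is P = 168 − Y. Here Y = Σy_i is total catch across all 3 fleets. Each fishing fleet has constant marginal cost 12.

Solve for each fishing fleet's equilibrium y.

39

A representative fishing fleet's profit is π_i = y_i(168 − Y) − 12y_i, with Y = y_i + Σ_{j≠i} y_j.
First-order condition: 156 − 2y_i − Σ_{j≠i} y_j = 0.
In a symmetric equilibrium every fishing fleet chooses the same y, so Σ_{j≠i} y_j = 2y. The condition becomes 156 − 4y = 0, giving y = 156/4 = 39.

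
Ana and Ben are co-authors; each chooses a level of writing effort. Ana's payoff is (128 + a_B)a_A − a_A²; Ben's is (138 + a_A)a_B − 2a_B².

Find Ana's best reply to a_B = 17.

72.5

Expanding Ana's payoff: 128a_A + a_Ba_A − a_A².
∂π/∂a_A = 128 + a_B − 2a_A = 0, so a_A = 64 + 0.5a_B.
At a_B = 17: a_A = 64 + 0.5·17 = 72.5.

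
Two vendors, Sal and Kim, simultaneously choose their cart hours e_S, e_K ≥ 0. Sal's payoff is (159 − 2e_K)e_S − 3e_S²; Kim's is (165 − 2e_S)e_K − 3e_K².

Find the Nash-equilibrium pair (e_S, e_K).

Expanding Sal's payoff: 159e_S − 2e_Ke_S − 3e_S².
∂π/∂e_S = 159 − 2e_K − 6e_S = 0, so e_S = 26.5 − (1/3)e_K.
Likewise for Kim: e_K = 27.5 − (1/3)e_S.
Solving the two reaction functions simultaneously: (1 − (−1/3)(−1/3))e_S = 26.5 − (1/3)·27.5, so (8/9)e_S = 52/3 and e_S = 19.5.
Then e_K = 27.5 − (1/3)·19.5 = 21.

19.5, 21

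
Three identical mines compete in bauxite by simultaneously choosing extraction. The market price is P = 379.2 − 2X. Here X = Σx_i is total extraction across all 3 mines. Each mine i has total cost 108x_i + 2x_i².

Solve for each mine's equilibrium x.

A representative mine's profit is π_i = x_i(379.2 − 2X) − 108x_i − 2x_i², with X = x_i + Σ_{j≠i} x_j.
First-order condition: 271.2 − 8x_i − 2Σ_{j≠i} x_j = 0.
Imposing symmetry (x_j = x for all j) turns Σ_{j≠i} x_j into 2x, so 271.2 = 12x and x = 22.6.

22.6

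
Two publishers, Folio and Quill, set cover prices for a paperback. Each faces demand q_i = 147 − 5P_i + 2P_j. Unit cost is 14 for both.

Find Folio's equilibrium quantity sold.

65.625

Folio's profit: π = (P_{Folio} − 14)(147 − 5P_{Folio} + 2P_{Quill}).
∂π/∂P_{Folio} = 217 − 10P_{Folio} + 2P_{Quill} = 0 ⇒ P_{Folio} = 21.7 + 0.2P_{Quill}.
By symmetry P_{Quill} = P_{Folio}; substituting into the reaction function, 0.8P_{Folio} = 21.7 and P_{Folio} = 27.125.
q_{Folio} = 147 − 5·27.125 + 2·27.125 = 65.625.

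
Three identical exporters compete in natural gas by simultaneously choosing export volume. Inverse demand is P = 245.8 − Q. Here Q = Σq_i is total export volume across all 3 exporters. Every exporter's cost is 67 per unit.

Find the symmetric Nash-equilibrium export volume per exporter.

A representative exporter's profit is π_i = q_i(245.8 − Q) − 67q_i, with Q = q_i + Σ_{j≠i} q_j.
First-order condition: 178.8 − 2q_i − Σ_{j≠i} q_j = 0.
In a symmetric equilibrium every exporter chooses the same q, so Σ_{j≠i} q_j = 2q. The condition becomes 178.8 − 4q = 0, giving q = 178.8/4 = 44.7.

44.7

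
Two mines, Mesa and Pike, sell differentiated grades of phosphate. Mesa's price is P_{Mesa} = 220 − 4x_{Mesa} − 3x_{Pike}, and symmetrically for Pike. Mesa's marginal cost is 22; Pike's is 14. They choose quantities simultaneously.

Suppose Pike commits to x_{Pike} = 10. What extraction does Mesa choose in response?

Mine Mesa's profit: π = x_{Mesa}(220 − 4x_{Mesa} − 3x_{Pike}) − 22x_{Mesa}.
∂π/∂x_{Mesa} = 198 − 8x_{Mesa} − 3x_{Pike} = 0 ⇒ x_{Mesa} = 24.75 − 0.375x_{Pike}.
At x_{Pike} = 10: x_{Mesa} = 24.75 − 0.375·10 = 21.

21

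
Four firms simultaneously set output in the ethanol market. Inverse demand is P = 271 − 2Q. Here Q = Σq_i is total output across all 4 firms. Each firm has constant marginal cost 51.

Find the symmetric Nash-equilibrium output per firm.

A representative firm's profit is π_i = q_i(271 − 2Q) − 51q_i, with Q = q_i + Σ_{j≠i} q_j.
First-order condition: 220 − 4q_i − 2Σ_{j≠i} q_j = 0.
In a symmetric equilibrium every firm chooses the same q, so Σ_{j≠i} q_j = 3q. The condition becomes 220 − 10q = 0, giving q = 220/10 = 22.

22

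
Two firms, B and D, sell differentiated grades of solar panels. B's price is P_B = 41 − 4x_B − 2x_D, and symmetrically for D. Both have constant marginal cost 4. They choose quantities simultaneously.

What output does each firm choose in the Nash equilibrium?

3.7

Firm B's profit: π = x_B(41 − 4x_B − 2x_D) − 4x_B.
∂π/∂x_B = 37 − 8x_B − 2x_D = 0 ⇒ x_B = 4.625 − 0.25x_D.
Setting x_B = x_D in the reaction function: x_B = 4.625 − 0.25x_B, so x_B = 4.625 / 1.25 = 3.7.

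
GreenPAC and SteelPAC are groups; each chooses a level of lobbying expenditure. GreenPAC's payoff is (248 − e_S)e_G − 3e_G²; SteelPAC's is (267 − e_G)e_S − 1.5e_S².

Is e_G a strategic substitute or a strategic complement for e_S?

strategic substitutes

Expanding GreenPAC's payoff: 248e_G − e_Se_G − 3e_G².
∂π/∂e_G = 248 − e_S − 6e_G = 0, so e_G = 124/3 − (1/6)e_S.
The best-response slope de_G/de_S = −1/6 < 0: the reaction function is downward-sloping, so the choices are strategic substitutes.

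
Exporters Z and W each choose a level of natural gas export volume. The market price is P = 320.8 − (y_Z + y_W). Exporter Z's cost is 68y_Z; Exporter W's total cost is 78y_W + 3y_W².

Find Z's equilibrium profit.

14075.4496

Exporter Z's profit: π = y_Z(320.8 − (y_Z + y_W)) − 68y_Z.
∂π/∂y_Z = 252.8 − 2y_Z − y_W = 0, so y_Z = 126.4 − 0.5y_W.
For W: ∂π/∂y_W = 242.8 − 8y_W − y_Z = 0 ⇒ y_W = 30.35 − 0.125y_Z.
Substituting the second reaction function into the first: y_Z = 126.4 − 0.5(30.35 − 0.125y_Z), which gives 0.9375y_Z = 111.225 ⇒ y_Z = 118.64.
Then y_W = 30.35 − 0.125·118.64 = 15.52.
Price P = 320.8 − 134.16 = 186.64.
Z's profit: (186.64 − 68)·118.64 = 14075.4496.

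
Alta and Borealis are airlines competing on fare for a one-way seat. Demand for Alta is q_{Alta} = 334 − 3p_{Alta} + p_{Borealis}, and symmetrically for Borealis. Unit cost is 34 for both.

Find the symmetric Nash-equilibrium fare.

87.2

Alta's profit: π = (p_{Alta} − 34)(334 − 3p_{Alta} + p_{Borealis}).
∂π/∂p_{Alta} = 436 − 6p_{Alta} + p_{Borealis} = 0 ⇒ p_{Alta} = 218/3 + (1/6)p_{Borealis}.
The game is symmetric, so in equilibrium p_{Borealis} = p_{Alta}: the reaction function gives (5/6)p_{Alta} = 218/3, hence p_{Alta} = 87.2.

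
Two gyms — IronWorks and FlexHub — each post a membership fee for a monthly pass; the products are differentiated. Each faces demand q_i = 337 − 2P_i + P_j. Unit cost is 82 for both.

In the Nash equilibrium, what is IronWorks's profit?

IronWorks's profit: π = (P_{IronWorks} − 82)(337 − 2P_{IronWorks} + P_{FlexHub}).
∂π/∂P_{IronWorks} = 501 − 4P_{IronWorks} + P_{FlexHub} = 0 ⇒ P_{IronWorks} = 125.25 + 0.25P_{FlexHub}.
By symmetry P_{FlexHub} = P_{IronWorks}; substituting into the reaction function, 0.75P_{IronWorks} = 125.25 and P_{IronWorks} = 167.
q_{IronWorks} = 337 − 2·167 + 167 = 170.
Profit = (167 − 82)·170 = 14450.

14450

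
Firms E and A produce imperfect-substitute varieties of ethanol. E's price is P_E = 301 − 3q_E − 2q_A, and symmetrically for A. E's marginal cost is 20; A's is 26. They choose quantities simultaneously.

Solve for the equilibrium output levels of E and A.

35.5, 34

Firm E's profit: π = q_E(301 − 3q_E − 2q_A) − 20q_E.
∂π/∂q_E = 281 − 6q_E − 2q_A = 0 ⇒ q_E = 281/6 − (1/3)q_A.
Similarly q_A = 275/6 − (1/3)q_E.
Solving the two reaction functions simultaneously: (1 − (−1/3)(−1/3))q_E = 281/6 − (1/3)·(275/6), so (8/9)q_E = 284/9 and q_E = 35.5.
Then q_A = 275/6 − (1/3)·35.5 = 34.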